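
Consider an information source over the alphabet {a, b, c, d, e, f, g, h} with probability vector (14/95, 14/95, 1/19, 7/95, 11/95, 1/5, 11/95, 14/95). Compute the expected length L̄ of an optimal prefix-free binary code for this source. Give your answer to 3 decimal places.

Repeatedly combine the two least-probable nodes; the expected code length is the sum of the merged weights.
merge 1/19 + 7/95 → 12/95
merge 11/95 + 11/95 → 22/95
merge 12/95 + 14/95 → 26/95
merge 14/95 + 14/95 → 28/95
merge 1/5 + 22/95 → 41/95
merge 26/95 + 28/95 → 54/95
merge 41/95 + 54/95 → 1
L = 12/95 + 22/95 + 26/95 + 28/95 + 41/95 + 54/95 + 1 = 278/95 ≈ 2.926 bits/symbol.

2.926 bits/symbol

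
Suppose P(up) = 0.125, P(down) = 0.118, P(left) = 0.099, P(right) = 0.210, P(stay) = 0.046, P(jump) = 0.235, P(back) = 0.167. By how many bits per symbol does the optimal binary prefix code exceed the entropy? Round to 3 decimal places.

0.032 bits

Entropy H = −Σ p log₂ p ≈ 2.6685 bits.
Huffman merges: 23/500+99/1000→29/200; 59/500+1/8→243/1000; 29/200+167/1000→39/125; 21/100+47/200→89/200; 243/1000+39/125→111/200; 89/200+111/200→1. L = 27/10 ≈ 2.7000.
L − H = 2.7000 − 2.6685 = 0.032 bits.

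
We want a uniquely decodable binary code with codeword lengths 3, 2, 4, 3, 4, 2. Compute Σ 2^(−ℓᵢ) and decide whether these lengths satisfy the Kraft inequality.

0.875; yes

With common denominator 2^4 = 16: Σ 2^(−ℓᵢ) = 2/16 + 4/16 + 1/16 + 2/16 + 1/16 + 4/16 = 14/16 = 0.875.
Kraft's inequality requires Σ ≤ 1; here Σ = 0.875 ≤ 1, so such a prefix code exists.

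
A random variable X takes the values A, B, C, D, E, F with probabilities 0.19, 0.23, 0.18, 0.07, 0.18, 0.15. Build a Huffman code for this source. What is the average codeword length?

Repeatedly combine the two least-probable nodes; the expected code length is the sum of the merged weights.
merge 7/100 + 3/20 → 11/50
merge 9/50 + 9/50 → 9/25
merge 19/100 + 11/50 → 41/100
merge 23/100 + 9/25 → 59/100
merge 41/100 + 59/100 → 1
L = 11/50 + 9/25 + 41/100 + 59/100 + 1 = 129/50 = 2.58 bits/symbol.

2.58 bits/symbol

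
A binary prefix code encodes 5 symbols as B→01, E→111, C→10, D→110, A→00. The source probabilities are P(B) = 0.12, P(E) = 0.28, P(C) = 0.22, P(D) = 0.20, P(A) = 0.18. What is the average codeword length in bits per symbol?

L̄ = Σ pᵢ·ℓᵢ = 0.12·2 + 0.28·3 + 0.22·2 + 0.20·3 + 0.18·2 = 2.48 bits/symbol.

2.48 bits/symbol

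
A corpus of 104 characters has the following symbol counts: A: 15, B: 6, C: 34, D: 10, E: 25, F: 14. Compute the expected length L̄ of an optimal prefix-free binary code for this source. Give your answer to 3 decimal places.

Probabilities are the counts divided by 104.
Repeatedly combine the two least-probable nodes; the expected code length is the sum of the merged weights.
merge 3/52 + 5/52 → 2/13
merge 7/52 + 15/104 → 29/104
merge 2/13 + 25/104 → 41/104
merge 29/104 + 17/52 → 63/104
merge 41/104 + 63/104 → 1
L = 2/13 + 29/104 + 41/104 + 63/104 + 1 = 253/104 ≈ 2.433 bits/symbol.

2.433 bits/symbol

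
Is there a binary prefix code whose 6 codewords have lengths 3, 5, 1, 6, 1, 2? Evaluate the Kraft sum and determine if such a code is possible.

With common denominator 2^6 = 64: Σ 2^(−ℓᵢ) = 8/64 + 2/64 + 32/64 + 1/64 + 32/64 + 16/64 = 91/64 = 1.421875.
Kraft's inequality requires Σ ≤ 1; here Σ = 1.421875 > 1, so no such prefix code exists.

1.421875; no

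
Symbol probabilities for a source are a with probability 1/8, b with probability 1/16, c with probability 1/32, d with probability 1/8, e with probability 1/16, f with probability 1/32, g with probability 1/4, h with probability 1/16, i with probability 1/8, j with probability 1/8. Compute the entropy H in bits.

Each probability is a power of 1/2, so log₂(1/p) is an integer.
H = Σ p·log₂(1/p) = 1/8·3 + 1/16·4 + 1/32·5 + 1/8·3 + 1/16·4 + 1/32·5 + 1/4·2 + 1/16·4 + 1/8·3 + 1/8·3 = 3.0625 bits.

3.0625 bits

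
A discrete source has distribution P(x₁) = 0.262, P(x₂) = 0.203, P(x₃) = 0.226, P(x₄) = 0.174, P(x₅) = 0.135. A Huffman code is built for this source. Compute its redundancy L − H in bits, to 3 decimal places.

Entropy H = −Σ p log₂ p ≈ 2.2872 bits.
Huffman merges: 27/200+87/500→309/1000; 203/1000+113/500→429/1000; 131/500+309/1000→571/1000; 429/1000+571/1000→1. L = 2309/1000 ≈ 2.3090.
L − H = 2.3090 − 2.2872 = 0.022 bits.

0.022 bits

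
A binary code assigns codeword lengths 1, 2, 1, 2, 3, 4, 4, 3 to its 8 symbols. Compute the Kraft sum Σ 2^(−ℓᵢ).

With common denominator 2^4 = 16: Σ 2^(−ℓᵢ) = 8/16 + 4/16 + 8/16 + 4/16 + 2/16 + 1/16 + 1/16 + 2/16 = 30/16 = 1.875.

1.875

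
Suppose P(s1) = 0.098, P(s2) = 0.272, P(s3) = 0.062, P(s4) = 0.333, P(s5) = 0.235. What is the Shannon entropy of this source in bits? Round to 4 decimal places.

H = −Σ pᵢ log₂ pᵢ.
−0.098·log₂(0.098) = 0.3284
−0.272·log₂(0.272) = 0.5109
−0.062·log₂(0.062) = 0.2487
−0.333·log₂(0.333) = 0.5283
−0.235·log₂(0.235) = 0.4910
Sum ≈ 2.1073 → 2.1073 bits.

2.1073 bits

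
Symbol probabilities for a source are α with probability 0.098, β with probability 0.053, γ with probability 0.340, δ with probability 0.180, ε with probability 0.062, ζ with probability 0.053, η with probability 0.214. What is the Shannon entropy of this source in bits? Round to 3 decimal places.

2.477 bits

H = −Σ pᵢ log₂ pᵢ.
−0.098·log₂(0.098) = 0.3284
−0.053·log₂(0.053) = 0.2246
−0.340·log₂(0.340) = 0.5292
−0.180·log₂(0.180) = 0.4453
−0.062·log₂(0.062) = 0.2487
−0.053·log₂(0.053) = 0.2246
−0.214·log₂(0.214) = 0.4760
Sum ≈ 2.4768 → 2.477 bits.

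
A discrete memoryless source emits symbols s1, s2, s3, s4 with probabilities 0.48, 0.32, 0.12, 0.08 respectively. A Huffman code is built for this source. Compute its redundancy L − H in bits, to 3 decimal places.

0.027 bits

Entropy H = −Σ p log₂ p ≈ 1.6929 bits.
Huffman merges: 2/25+3/25→1/5; 1/5+8/25→13/25; 12/25+13/25→1. L = 43/25 ≈ 1.7200.
L − H = 1.7200 − 1.6929 = 0.027 bits.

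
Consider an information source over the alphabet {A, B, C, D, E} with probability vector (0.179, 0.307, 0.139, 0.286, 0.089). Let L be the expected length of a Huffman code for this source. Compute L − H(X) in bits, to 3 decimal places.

Entropy H = −Σ p log₂ p ≈ 2.1901 bits.
Huffman merges: 89/1000+139/1000→57/250; 179/1000+57/250→407/1000; 143/500+307/1000→593/1000; 407/1000+593/1000→1. L = 557/250 ≈ 2.2280.
L − H = 2.2280 − 2.1901 = 0.038 bits.

0.038 bits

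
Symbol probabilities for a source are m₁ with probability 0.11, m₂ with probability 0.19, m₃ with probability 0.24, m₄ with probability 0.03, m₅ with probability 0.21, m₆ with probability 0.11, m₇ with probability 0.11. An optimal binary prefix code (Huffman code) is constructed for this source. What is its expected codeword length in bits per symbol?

2.69 bits/symbol

Repeatedly combine the two least-probable nodes; the expected code length is the sum of the merged weights.
merge 3/100 + 11/100 → 7/50
merge 11/100 + 11/100 → 11/50
merge 7/50 + 19/100 → 33/100
merge 21/100 + 11/50 → 43/100
merge 6/25 + 33/100 → 57/100
merge 43/100 + 57/100 → 1
L = 7/50 + 11/50 + 33/100 + 43/100 + 57/100 + 1 = 269/100 = 2.69 bits/symbol.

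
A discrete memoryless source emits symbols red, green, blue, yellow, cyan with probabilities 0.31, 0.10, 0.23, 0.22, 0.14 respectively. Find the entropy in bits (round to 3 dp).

H = −Σ pᵢ log₂ pᵢ.
−0.31·log₂(0.31) = 0.5238
−0.10·log₂(0.10) = 0.3322
−0.23·log₂(0.23) = 0.4877
−0.22·log₂(0.22) = 0.4806
−0.14·log₂(0.14) = 0.3971
Sum ≈ 2.2213 → 2.221 bits.

2.221 bits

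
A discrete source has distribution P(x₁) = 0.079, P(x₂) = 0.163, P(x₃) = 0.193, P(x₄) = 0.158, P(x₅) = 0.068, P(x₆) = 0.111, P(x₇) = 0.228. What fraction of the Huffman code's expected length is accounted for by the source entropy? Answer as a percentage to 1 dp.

Entropy H = −Σ p log₂ p ≈ 2.6966 bits.
Huffman merges: 17/250+79/1000→147/1000; 111/1000+147/1000→129/500; 79/500+163/1000→321/1000; 193/1000+57/250→421/1000; 129/500+321/1000→579/1000; 421/1000+579/1000→1. L = 1363/500 ≈ 2.7260.
Efficiency = H/L = 2.6966/2.7260 = 98.9%.

98.9%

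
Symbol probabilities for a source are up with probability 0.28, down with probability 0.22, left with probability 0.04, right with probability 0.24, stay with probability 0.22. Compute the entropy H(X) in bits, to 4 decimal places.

2.1553 bits

H = −Σ pᵢ log₂ pᵢ.
−0.28·log₂(0.28) = 0.5142
−0.22·log₂(0.22) = 0.4806
−0.04·log₂(0.04) = 0.1858
−0.24·log₂(0.24) = 0.4941
−0.22·log₂(0.22) = 0.4806
Sum ≈ 2.1553 → 2.1553 bits.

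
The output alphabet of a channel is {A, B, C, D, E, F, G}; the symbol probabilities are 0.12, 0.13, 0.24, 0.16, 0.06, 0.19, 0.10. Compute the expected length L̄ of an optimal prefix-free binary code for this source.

Repeatedly combine the two least-probable nodes; the expected code length is the sum of the merged weights.
merge 3/50 + 1/10 → 4/25
merge 3/25 + 13/100 → 1/4
merge 4/25 + 4/25 → 8/25
merge 19/100 + 6/25 → 43/100
merge 1/4 + 8/25 → 57/100
merge 43/100 + 57/100 → 1
L = 4/25 + 1/4 + 8/25 + 43/100 + 57/100 + 1 = 273/100 = 2.73 bits/symbol.

2.73 bits/symbol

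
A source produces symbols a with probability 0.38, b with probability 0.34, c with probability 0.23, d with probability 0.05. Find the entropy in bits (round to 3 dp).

H = −Σ pᵢ log₂ pᵢ.
−0.38·log₂(0.38) = 0.5305
−0.34·log₂(0.34) = 0.5292
−0.23·log₂(0.23) = 0.4877
−0.05·log₂(0.05) = 0.2161
Sum ≈ 1.7634 → 1.763 bits.

1.763 bits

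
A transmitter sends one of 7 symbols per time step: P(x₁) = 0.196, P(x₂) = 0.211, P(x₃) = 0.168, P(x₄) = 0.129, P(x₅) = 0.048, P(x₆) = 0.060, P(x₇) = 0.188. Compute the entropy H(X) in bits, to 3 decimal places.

2.655 bits

H = −Σ pᵢ log₂ pᵢ.
−0.196·log₂(0.196) = 0.4608
−0.211·log₂(0.211) = 0.4736
−0.168·log₂(0.168) = 0.4323
−0.129·log₂(0.129) = 0.3811
−0.048·log₂(0.048) = 0.2103
−0.060·log₂(0.060) = 0.2435
−0.188·log₂(0.188) = 0.4533
Sum ≈ 2.6550 → 2.655 bits.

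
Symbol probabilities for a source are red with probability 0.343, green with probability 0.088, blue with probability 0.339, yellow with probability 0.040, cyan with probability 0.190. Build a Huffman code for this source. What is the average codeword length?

Repeatedly combine the two least-probable nodes; the expected code length is the sum of the merged weights.
merge 1/25 + 11/125 → 16/125
merge 16/125 + 19/100 → 159/500
merge 159/500 + 339/1000 → 657/1000
merge 343/1000 + 657/1000 → 1
L = 16/125 + 159/500 + 657/1000 + 1 = 2103/1000 = 2.103 bits/symbol.

2.103 bits/symbol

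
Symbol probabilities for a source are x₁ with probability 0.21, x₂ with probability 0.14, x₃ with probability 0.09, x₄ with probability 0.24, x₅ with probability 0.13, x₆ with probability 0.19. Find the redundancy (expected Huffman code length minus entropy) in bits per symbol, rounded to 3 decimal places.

0.035 bits

Entropy H = −Σ p log₂ p ≈ 2.5146 bits.
Huffman merges: 9/100+13/100→11/50; 7/50+19/100→33/100; 21/100+11/50→43/100; 6/25+33/100→57/100; 43/100+57/100→1. L = 51/20 ≈ 2.5500.
L − H = 2.5500 − 2.5146 = 0.035 bits.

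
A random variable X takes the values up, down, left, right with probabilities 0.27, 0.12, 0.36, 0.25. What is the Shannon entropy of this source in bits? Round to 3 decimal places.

H = −Σ pᵢ log₂ pᵢ.
−0.27·log₂(0.27) = 0.5100
−0.12·log₂(0.12) = 0.3671
−0.36·log₂(0.36) = 0.5306
−0.25·log₂(0.25) = 0.5000
Sum ≈ 1.9077 → 1.908 bits.

1.908 bits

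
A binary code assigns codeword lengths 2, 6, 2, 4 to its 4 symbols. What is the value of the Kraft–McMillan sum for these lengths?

With common denominator 2^6 = 64: Σ 2^(−ℓᵢ) = 16/64 + 1/64 + 16/64 + 4/64 = 37/64 = 0.578125.

0.578125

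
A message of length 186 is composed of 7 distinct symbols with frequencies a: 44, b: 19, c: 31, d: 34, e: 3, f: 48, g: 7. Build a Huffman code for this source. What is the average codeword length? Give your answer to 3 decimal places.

2.532 bits/symbol

Probabilities are the counts divided by 186.
Repeatedly combine the two least-probable nodes; the expected code length is the sum of the merged weights.
merge 1/62 + 7/186 → 5/93
merge 5/93 + 19/186 → 29/186
merge 29/186 + 1/6 → 10/31
merge 17/93 + 22/93 → 13/31
merge 8/31 + 10/31 → 18/31
merge 13/31 + 18/31 → 1
L = 5/93 + 29/186 + 10/31 + 13/31 + 18/31 + 1 = 157/62 ≈ 2.532 bits/symbol.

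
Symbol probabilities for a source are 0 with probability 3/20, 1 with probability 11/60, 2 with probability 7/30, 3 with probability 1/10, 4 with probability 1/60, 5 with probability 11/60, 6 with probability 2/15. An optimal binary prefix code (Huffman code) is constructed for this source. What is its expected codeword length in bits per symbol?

Repeatedly combine the two least-probable nodes; the expected code length is the sum of the merged weights.
merge 1/60 + 1/10 → 7/60
merge 7/60 + 2/15 → 1/4
merge 3/20 + 11/60 → 1/3
merge 11/60 + 7/30 → 5/12
merge 1/4 + 1/3 → 7/12
merge 5/12 + 7/12 → 1
L = 7/60 + 1/4 + 1/3 + 5/12 + 7/12 + 1 = 27/10 = 2.7 bits/symbol.

2.7 bits/symbol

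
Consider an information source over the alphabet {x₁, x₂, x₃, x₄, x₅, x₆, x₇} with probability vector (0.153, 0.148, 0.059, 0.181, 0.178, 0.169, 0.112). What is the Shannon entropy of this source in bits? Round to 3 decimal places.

H = −Σ pᵢ log₂ pᵢ.
−0.153·log₂(0.153) = 0.4144
−0.148·log₂(0.148) = 0.4079
−0.059·log₂(0.059) = 0.2409
−0.181·log₂(0.181) = 0.4463
−0.178·log₂(0.178) = 0.4432
−0.169·log₂(0.169) = 0.4335
−0.112·log₂(0.112) = 0.3537
Sum ≈ 2.7400 → 2.740 bits.

2.740 bits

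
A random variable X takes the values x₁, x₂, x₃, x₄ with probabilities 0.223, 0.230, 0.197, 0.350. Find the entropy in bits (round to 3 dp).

H = −Σ pᵢ log₂ pᵢ.
−0.223·log₂(0.223) = 0.4828
−0.230·log₂(0.230) = 0.4877
−0.197·log₂(0.197) = 0.4617
−0.350·log₂(0.350) = 0.5301
Sum ≈ 1.9623 → 1.962 bits.

1.962 bits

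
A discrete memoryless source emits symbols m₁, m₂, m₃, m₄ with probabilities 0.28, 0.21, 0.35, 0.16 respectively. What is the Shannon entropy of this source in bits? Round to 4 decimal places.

1.9402 bits

H = −Σ pᵢ log₂ pᵢ.
−0.28·log₂(0.28) = 0.5142
−0.21·log₂(0.21) = 0.4728
−0.35·log₂(0.35) = 0.5301
−0.16·log₂(0.16) = 0.4230
Sum ≈ 1.9402 → 1.9402 bits.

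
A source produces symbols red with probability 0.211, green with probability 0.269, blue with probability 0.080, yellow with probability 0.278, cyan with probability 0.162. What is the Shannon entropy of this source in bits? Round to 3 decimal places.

2.214 bits

H = −Σ pᵢ log₂ pᵢ.
−0.211·log₂(0.211) = 0.4736
−0.269·log₂(0.269) = 0.5096
−0.080·log₂(0.080) = 0.2915
−0.278·log₂(0.278) = 0.5134
−0.162·log₂(0.162) = 0.4254
Sum ≈ 2.2135 → 2.214 bits.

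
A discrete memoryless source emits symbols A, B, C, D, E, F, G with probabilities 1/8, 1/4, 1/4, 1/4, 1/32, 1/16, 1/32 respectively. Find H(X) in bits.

Each probability is a power of 1/2, so log₂(1/p) is an integer.
H = Σ p·log₂(1/p) = 1/8·3 + 1/4·2 + 1/4·2 + 1/4·2 + 1/32·5 + 1/16·4 + 1/32·5 = 2.4375 bits.

2.4375 bits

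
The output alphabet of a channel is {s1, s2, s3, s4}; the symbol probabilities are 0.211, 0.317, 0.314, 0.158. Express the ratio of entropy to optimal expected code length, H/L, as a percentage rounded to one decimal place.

97.2%

Entropy H = −Σ p log₂ p ≈ 1.9444 bits.
Huffman merges: 79/500+211/1000→369/1000; 157/500+317/1000→631/1000; 369/1000+631/1000→1. L = 2 ≈ 2.0000.
Efficiency = H/L = 1.9444/2.0000 = 97.2%.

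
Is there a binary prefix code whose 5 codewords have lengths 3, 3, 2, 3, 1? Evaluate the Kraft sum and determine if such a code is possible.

With common denominator 2^3 = 8: Σ 2^(−ℓᵢ) = 1/8 + 1/8 + 2/8 + 1/8 + 4/8 = 9/8 = 1.125.
Kraft's inequality requires Σ ≤ 1; here Σ = 1.125 > 1, so no such prefix code exists.

1.125; no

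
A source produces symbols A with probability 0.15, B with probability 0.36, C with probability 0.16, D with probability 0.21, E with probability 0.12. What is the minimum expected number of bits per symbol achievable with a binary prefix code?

2.27 bits/symbol

Repeatedly combine the two least-probable nodes; the expected code length is the sum of the merged weights.
merge 3/25 + 3/20 → 27/100
merge 4/25 + 21/100 → 37/100
merge 27/100 + 9/25 → 63/100
merge 37/100 + 63/100 → 1
L = 27/100 + 37/100 + 63/100 + 1 = 227/100 = 2.27 bits/symbol.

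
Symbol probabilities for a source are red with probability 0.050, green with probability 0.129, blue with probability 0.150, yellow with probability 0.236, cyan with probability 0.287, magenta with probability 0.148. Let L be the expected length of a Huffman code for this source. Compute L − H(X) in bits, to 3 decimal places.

Entropy H = −Σ p log₂ p ≈ 2.4242 bits.
Huffman merges: 1/20+129/1000→179/1000; 37/250+3/20→149/500; 179/1000+59/250→83/200; 287/1000+149/500→117/200; 83/200+117/200→1. L = 2477/1000 ≈ 2.4770.
L − H = 2.4770 − 2.4242 = 0.053 bits.

0.053 bits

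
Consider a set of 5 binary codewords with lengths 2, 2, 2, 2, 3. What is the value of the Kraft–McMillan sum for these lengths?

1.125

With common denominator 2^3 = 8: Σ 2^(−ℓᵢ) = 2/8 + 2/8 + 2/8 + 2/8 + 1/8 = 9/8 = 1.125.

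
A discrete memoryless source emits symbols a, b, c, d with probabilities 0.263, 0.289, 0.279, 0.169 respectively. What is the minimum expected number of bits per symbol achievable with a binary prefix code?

2 bits/symbol

Repeatedly combine the two least-probable nodes; the expected code length is the sum of the merged weights.
merge 169/1000 + 263/1000 → 54/125
merge 279/1000 + 289/1000 → 71/125
merge 54/125 + 71/125 → 1
L = 54/125 + 71/125 + 1 = 2 bits/symbol.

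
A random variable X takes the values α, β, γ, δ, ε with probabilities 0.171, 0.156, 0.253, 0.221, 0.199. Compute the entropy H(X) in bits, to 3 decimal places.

H = −Σ pᵢ log₂ pᵢ.
−0.171·log₂(0.171) = 0.4357
−0.156·log₂(0.156) = 0.4181
−0.253·log₂(0.253) = 0.5016
−0.221·log₂(0.221) = 0.4813
−0.199·log₂(0.199) = 0.4635
Sum ≈ 2.3003 → 2.300 bits.

2.300 bits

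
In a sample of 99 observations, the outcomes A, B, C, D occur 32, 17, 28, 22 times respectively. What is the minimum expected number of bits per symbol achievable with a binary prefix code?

Probabilities are the counts divided by 99.
Repeatedly combine the two least-probable nodes; the expected code length is the sum of the merged weights.
merge 17/99 + 2/9 → 13/33
merge 28/99 + 32/99 → 20/33
merge 13/33 + 20/33 → 1
L = 13/33 + 20/33 + 1 = 2 bits/symbol.

2 bits/symbol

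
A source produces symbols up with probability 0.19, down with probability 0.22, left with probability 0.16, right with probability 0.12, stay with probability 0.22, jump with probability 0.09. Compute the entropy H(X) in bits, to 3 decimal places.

H = −Σ pᵢ log₂ pᵢ.
−0.19·log₂(0.19) = 0.4552
−0.22·log₂(0.22) = 0.4806
−0.16·log₂(0.16) = 0.4230
−0.12·log₂(0.12) = 0.3671
−0.22·log₂(0.22) = 0.4806
−0.09·log₂(0.09) = 0.3127
Sum ≈ 2.5191 → 2.519 bits.

2.519 bits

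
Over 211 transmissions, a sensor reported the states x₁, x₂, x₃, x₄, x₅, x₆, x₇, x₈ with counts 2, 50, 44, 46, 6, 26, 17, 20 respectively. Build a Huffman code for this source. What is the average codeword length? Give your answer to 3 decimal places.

2.701 bits/symbol

Probabilities are the counts divided by 211.
Repeatedly combine the two least-probable nodes; the expected code length is the sum of the merged weights.
merge 2/211 + 6/211 → 8/211
merge 8/211 + 17/211 → 25/211
merge 20/211 + 25/211 → 45/211
merge 26/211 + 44/211 → 70/211
merge 45/211 + 46/211 → 91/211
merge 50/211 + 70/211 → 120/211
merge 91/211 + 120/211 → 1
L = 8/211 + 25/211 + 45/211 + 70/211 + 91/211 + 120/211 + 1 = 570/211 ≈ 2.701 bits/symbol.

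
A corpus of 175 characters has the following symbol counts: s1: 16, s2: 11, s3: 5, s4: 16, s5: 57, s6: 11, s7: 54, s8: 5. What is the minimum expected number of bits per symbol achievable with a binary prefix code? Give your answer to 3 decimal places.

Probabilities are the counts divided by 175.
Repeatedly combine the two least-probable nodes; the expected code length is the sum of the merged weights.
merge 1/35 + 1/35 → 2/35
merge 2/35 + 11/175 → 3/25
merge 11/175 + 16/175 → 27/175
merge 16/175 + 3/25 → 37/175
merge 27/175 + 37/175 → 64/175
merge 54/175 + 57/175 → 111/175
merge 64/175 + 111/175 → 1
L = 2/35 + 3/25 + 27/175 + 37/175 + 64/175 + 111/175 + 1 = 89/35 ≈ 2.543 bits/symbol.

2.543 bits/symbol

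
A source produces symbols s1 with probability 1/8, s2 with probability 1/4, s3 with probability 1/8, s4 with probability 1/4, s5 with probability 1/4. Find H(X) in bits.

Each probability is a power of 1/2, so log₂(1/p) is an integer.
H = Σ p·log₂(1/p) = 1/8·3 + 1/4·2 + 1/8·3 + 1/4·2 + 1/4·2 = 2.25 bits.

2.25 bits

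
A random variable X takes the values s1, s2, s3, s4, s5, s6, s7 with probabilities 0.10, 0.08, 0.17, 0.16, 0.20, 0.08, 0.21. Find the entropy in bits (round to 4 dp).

H = −Σ pᵢ log₂ pᵢ.
−0.10·log₂(0.10) = 0.3322
−0.08·log₂(0.08) = 0.2915
−0.17·log₂(0.17) = 0.4346
−0.16·log₂(0.16) = 0.4230
−0.20·log₂(0.20) = 0.4644
−0.08·log₂(0.08) = 0.2915
−0.21·log₂(0.21) = 0.4728
Sum ≈ 2.7100 → 2.7100 bits.

2.7100 bits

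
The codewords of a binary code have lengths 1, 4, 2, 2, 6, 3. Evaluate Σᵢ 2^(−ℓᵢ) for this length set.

With common denominator 2^6 = 64: Σ 2^(−ℓᵢ) = 32/64 + 4/64 + 16/64 + 16/64 + 1/64 + 8/64 = 77/64 = 1.203125.

1.203125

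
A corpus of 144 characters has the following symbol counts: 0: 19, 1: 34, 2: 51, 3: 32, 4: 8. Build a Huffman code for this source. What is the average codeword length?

2.1875 bits/symbol

Probabilities are the counts divided by 144.
Repeatedly combine the two least-probable nodes; the expected code length is the sum of the merged weights.
merge 1/18 + 19/144 → 3/16
merge 3/16 + 2/9 → 59/144
merge 17/72 + 17/48 → 85/144
merge 59/144 + 85/144 → 1
L = 3/16 + 59/144 + 85/144 + 1 = 35/16 = 2.1875 bits/symbol.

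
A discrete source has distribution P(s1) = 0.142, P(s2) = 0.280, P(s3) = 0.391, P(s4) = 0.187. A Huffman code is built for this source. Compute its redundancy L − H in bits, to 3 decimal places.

0.042 bits

Entropy H = −Σ p log₂ p ≈ 1.8961 bits.
Huffman merges: 71/500+187/1000→329/1000; 7/25+329/1000→609/1000; 391/1000+609/1000→1. L = 969/500 ≈ 1.9380.
L − H = 1.9380 − 1.8961 = 0.042 bits.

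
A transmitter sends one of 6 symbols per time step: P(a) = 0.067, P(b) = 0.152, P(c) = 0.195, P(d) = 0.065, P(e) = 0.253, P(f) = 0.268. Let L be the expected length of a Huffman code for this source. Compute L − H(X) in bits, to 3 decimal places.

0.015 bits

Entropy H = −Σ p log₂ p ≈ 2.4014 bits.
Huffman merges: 13/200+67/1000→33/250; 33/250+19/125→71/250; 39/200+253/1000→56/125; 67/250+71/250→69/125; 56/125+69/125→1. L = 302/125 ≈ 2.4160.
L − H = 2.4160 − 2.4014 = 0.015 bits.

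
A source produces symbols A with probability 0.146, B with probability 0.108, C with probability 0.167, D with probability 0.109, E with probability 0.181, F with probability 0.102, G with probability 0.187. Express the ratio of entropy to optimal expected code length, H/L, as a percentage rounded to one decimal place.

Entropy H = −Σ p log₂ p ≈ 2.7664 bits.
Huffman merges: 51/500+27/250→21/100; 109/1000+73/500→51/200; 167/1000+181/1000→87/250; 187/1000+21/100→397/1000; 51/200+87/250→603/1000; 397/1000+603/1000→1. L = 2813/1000 ≈ 2.8130.
Efficiency = H/L = 2.7664/2.8130 = 98.3%.

98.3%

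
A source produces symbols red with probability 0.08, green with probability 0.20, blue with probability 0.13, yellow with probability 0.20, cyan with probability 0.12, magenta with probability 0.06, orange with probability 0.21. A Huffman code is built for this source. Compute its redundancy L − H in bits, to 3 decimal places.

Entropy H = −Σ p log₂ p ≈ 2.6863 bits.
Huffman merges: 3/50+2/25→7/50; 3/25+13/100→1/4; 7/50+1/5→17/50; 1/5+21/100→41/100; 1/4+17/50→59/100; 41/100+59/100→1. L = 273/100 ≈ 2.7300.
L − H = 2.7300 − 2.6863 = 0.044 bits.

0.044 bits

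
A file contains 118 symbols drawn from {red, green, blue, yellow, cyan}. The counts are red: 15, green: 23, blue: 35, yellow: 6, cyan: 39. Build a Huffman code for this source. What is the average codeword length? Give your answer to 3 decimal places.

2.178 bits/symbol

Probabilities are the counts divided by 118.
Repeatedly combine the two least-probable nodes; the expected code length is the sum of the merged weights.
merge 3/59 + 15/118 → 21/118
merge 21/118 + 23/118 → 22/59
merge 35/118 + 39/118 → 37/59
merge 22/59 + 37/59 → 1
L = 21/118 + 22/59 + 37/59 + 1 = 257/118 ≈ 2.178 bits/symbol.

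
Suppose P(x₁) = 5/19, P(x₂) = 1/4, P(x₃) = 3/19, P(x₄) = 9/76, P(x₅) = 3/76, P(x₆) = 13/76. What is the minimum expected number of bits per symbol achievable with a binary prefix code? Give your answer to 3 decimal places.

2.474 bits/symbol

Repeatedly combine the two least-probable nodes; the expected code length is the sum of the merged weights.
merge 3/76 + 9/76 → 3/19
merge 3/19 + 3/19 → 6/19
merge 13/76 + 1/4 → 8/19
merge 5/19 + 6/19 → 11/19
merge 8/19 + 11/19 → 1
L = 3/19 + 6/19 + 8/19 + 11/19 + 1 = 47/19 ≈ 2.474 bits/symbol.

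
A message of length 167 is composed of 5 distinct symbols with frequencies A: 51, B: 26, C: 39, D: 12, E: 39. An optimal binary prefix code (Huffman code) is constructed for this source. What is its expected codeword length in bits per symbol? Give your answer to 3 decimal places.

Probabilities are the counts divided by 167.
Repeatedly combine the two least-probable nodes; the expected code length is the sum of the merged weights.
merge 12/167 + 26/167 → 38/167
merge 38/167 + 39/167 → 77/167
merge 39/167 + 51/167 → 90/167
merge 77/167 + 90/167 → 1
L = 38/167 + 77/167 + 90/167 + 1 = 372/167 ≈ 2.228 bits/symbol.

2.228 bits/symbol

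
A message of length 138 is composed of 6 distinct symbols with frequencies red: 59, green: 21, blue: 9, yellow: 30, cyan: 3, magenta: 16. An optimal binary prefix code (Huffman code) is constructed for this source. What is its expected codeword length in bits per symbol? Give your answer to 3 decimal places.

2.217 bits/symbol

Probabilities are the counts divided by 138.
Repeatedly combine the two least-probable nodes; the expected code length is the sum of the merged weights.
merge 1/46 + 3/46 → 2/23
merge 2/23 + 8/69 → 14/69
merge 7/46 + 14/69 → 49/138
merge 5/23 + 49/138 → 79/138
merge 59/138 + 79/138 → 1
L = 2/23 + 14/69 + 49/138 + 79/138 + 1 = 51/23 ≈ 2.217 bits/symbol.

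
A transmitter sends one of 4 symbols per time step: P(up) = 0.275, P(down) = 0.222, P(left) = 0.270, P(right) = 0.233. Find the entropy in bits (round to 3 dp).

1.994 bits

H = −Σ pᵢ log₂ pᵢ.
−0.275·log₂(0.275) = 0.5122
−0.222·log₂(0.222) = 0.4820
−0.270·log₂(0.270) = 0.5100
−0.233·log₂(0.233) = 0.4897
Sum ≈ 1.9939 → 1.994 bits.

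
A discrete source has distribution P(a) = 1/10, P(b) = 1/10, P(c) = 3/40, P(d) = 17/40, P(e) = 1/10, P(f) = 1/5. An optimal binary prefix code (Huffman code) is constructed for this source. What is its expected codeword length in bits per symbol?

Repeatedly combine the two least-probable nodes; the expected code length is the sum of the merged weights.
merge 3/40 + 1/10 → 7/40
merge 1/10 + 1/10 → 1/5
merge 7/40 + 1/5 → 3/8
merge 1/5 + 3/8 → 23/40
merge 17/40 + 23/40 → 1
L = 7/40 + 1/5 + 3/8 + 23/40 + 1 = 93/40 = 2.325 bits/symbol.

2.325 bits/symbol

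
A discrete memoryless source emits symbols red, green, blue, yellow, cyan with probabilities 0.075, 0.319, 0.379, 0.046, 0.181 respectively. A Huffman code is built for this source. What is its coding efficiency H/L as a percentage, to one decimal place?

Entropy H = −Σ p log₂ p ≈ 1.9873 bits.
Huffman merges: 23/500+3/40→121/1000; 121/1000+181/1000→151/500; 151/500+319/1000→621/1000; 379/1000+621/1000→1. L = 511/250 ≈ 2.0440.
Efficiency = H/L = 1.9873/2.0440 = 97.2%.

97.2%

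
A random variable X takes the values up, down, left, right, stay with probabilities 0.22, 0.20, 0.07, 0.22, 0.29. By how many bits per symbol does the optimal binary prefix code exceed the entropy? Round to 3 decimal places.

0.058 bits

Entropy H = −Σ p log₂ p ≈ 2.2120 bits.
Huffman merges: 7/100+1/5→27/100; 11/50+11/50→11/25; 27/100+29/100→14/25; 11/25+14/25→1. L = 227/100 ≈ 2.2700.
L − H = 2.2700 − 2.2120 = 0.058 bits.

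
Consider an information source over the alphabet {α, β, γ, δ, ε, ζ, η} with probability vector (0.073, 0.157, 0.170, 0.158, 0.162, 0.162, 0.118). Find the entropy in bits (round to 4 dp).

2.7648 bits

H = −Σ pᵢ log₂ pᵢ.
−0.073·log₂(0.073) = 0.2756
−0.157·log₂(0.157) = 0.4194
−0.170·log₂(0.170) = 0.4346
−0.158·log₂(0.158) = 0.4206
−0.162·log₂(0.162) = 0.4254
−0.162·log₂(0.162) = 0.4254
−0.118·log₂(0.118) = 0.3638
Sum ≈ 2.7648 → 2.7648 bits.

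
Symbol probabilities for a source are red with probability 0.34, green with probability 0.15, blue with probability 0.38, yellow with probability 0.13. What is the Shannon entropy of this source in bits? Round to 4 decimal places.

H = −Σ pᵢ log₂ pᵢ.
−0.34·log₂(0.34) = 0.5292
−0.15·log₂(0.15) = 0.4105
−0.38·log₂(0.38) = 0.5305
−0.13·log₂(0.13) = 0.3826
Sum ≈ 1.8528 → 1.8528 bits.

1.8528 bits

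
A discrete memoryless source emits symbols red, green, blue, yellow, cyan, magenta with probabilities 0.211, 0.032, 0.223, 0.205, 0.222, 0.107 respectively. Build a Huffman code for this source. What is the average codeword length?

2.483 bits/symbol

Repeatedly combine the two least-probable nodes; the expected code length is the sum of the merged weights.
merge 4/125 + 107/1000 → 139/1000
merge 139/1000 + 41/200 → 43/125
merge 211/1000 + 111/500 → 433/1000
merge 223/1000 + 43/125 → 567/1000
merge 433/1000 + 567/1000 → 1
L = 139/1000 + 43/125 + 433/1000 + 567/1000 + 1 = 2483/1000 = 2.483 bits/symbol.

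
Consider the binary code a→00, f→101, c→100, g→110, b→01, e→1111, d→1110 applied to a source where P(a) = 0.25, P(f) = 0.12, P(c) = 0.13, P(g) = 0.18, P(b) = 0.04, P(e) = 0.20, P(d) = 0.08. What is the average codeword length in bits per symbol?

L̄ = Σ pᵢ·ℓᵢ = 0.25·2 + 0.12·3 + 0.13·3 + 0.18·3 + 0.04·2 + 0.20·4 + 0.08·4 = 2.99 bits/symbol.

2.99 bits/symbol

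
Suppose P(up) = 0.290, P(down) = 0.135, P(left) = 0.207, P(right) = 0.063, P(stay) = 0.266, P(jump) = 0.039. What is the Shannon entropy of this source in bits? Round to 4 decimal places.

H = −Σ pᵢ log₂ pᵢ.
−0.290·log₂(0.290) = 0.5179
−0.135·log₂(0.135) = 0.3900
−0.207·log₂(0.207) = 0.4704
−0.063·log₂(0.063) = 0.2513
−0.266·log₂(0.266) = 0.5082
−0.039·log₂(0.039) = 0.1825
Sum ≈ 2.3203 → 2.3203 bits.

2.3203 bits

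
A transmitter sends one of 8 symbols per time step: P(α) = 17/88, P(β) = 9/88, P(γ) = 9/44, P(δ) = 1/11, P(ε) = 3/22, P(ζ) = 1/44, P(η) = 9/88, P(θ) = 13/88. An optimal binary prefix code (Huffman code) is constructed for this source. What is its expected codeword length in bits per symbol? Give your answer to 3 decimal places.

Repeatedly combine the two least-probable nodes; the expected code length is the sum of the merged weights.
merge 1/44 + 1/11 → 5/44
merge 9/88 + 9/88 → 9/44
merge 5/44 + 3/22 → 1/4
merge 13/88 + 17/88 → 15/44
merge 9/44 + 9/44 → 9/22
merge 1/4 + 15/44 → 13/22
merge 9/22 + 13/22 → 1
L = 5/44 + 9/44 + 1/4 + 15/44 + 9/22 + 13/22 + 1 = 32/11 ≈ 2.909 bits/symbol.

2.909 bits/symbol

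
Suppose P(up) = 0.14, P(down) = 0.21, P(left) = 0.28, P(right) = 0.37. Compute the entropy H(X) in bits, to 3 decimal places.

1.915 bits

H = −Σ pᵢ log₂ pᵢ.
−0.14·log₂(0.14) = 0.3971
−0.21·log₂(0.21) = 0.4728
−0.28·log₂(0.28) = 0.5142
−0.37·log₂(0.37) = 0.5307
Sum ≈ 1.9149 → 1.915 bits.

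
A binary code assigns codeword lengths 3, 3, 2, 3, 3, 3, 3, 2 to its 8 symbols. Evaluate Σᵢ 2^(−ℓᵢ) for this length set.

With common denominator 2^3 = 8: Σ 2^(−ℓᵢ) = 1/8 + 1/8 + 2/8 + 1/8 + 1/8 + 1/8 + 1/8 + 2/8 = 10/8 = 1.25.

1.25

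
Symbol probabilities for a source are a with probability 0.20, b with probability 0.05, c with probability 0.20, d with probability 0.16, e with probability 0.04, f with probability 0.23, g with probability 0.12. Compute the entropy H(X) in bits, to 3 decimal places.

2.608 bits

H = −Σ pᵢ log₂ pᵢ.
−0.20·log₂(0.20) = 0.4644
−0.05·log₂(0.05) = 0.2161
−0.20·log₂(0.20) = 0.4644
−0.16·log₂(0.16) = 0.4230
−0.04·log₂(0.04) = 0.1858
−0.23·log₂(0.23) = 0.4877
−0.12·log₂(0.12) = 0.3671
Sum ≈ 2.6084 → 2.608 bits.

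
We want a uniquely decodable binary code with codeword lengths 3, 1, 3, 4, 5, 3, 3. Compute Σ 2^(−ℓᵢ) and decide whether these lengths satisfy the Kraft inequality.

1.09375; no

With common denominator 2^5 = 32: Σ 2^(−ℓᵢ) = 4/32 + 16/32 + 4/32 + 2/32 + 1/32 + 4/32 + 4/32 = 35/32 = 1.09375.
Kraft's inequality requires Σ ≤ 1; here Σ = 1.09375 > 1, so no such prefix code exists.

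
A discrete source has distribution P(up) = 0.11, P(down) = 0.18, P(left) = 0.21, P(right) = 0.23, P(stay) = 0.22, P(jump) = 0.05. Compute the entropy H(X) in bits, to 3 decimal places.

2.453 bits

H = −Σ pᵢ log₂ pᵢ.
−0.11·log₂(0.11) = 0.3503
−0.18·log₂(0.18) = 0.4453
−0.21·log₂(0.21) = 0.4728
−0.23·log₂(0.23) = 0.4877
−0.22·log₂(0.22) = 0.4806
−0.05·log₂(0.05) = 0.2161
Sum ≈ 2.4528 → 2.453 bits.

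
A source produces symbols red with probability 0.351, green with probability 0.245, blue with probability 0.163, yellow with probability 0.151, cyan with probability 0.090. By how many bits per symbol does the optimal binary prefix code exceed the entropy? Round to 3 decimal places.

0.063 bits

Entropy H = −Σ p log₂ p ≈ 2.1784 bits.
Huffman merges: 9/100+151/1000→241/1000; 163/1000+241/1000→101/250; 49/200+351/1000→149/250; 101/250+149/250→1. L = 2241/1000 ≈ 2.2410.
L − H = 2.2410 − 2.1784 = 0.063 bits.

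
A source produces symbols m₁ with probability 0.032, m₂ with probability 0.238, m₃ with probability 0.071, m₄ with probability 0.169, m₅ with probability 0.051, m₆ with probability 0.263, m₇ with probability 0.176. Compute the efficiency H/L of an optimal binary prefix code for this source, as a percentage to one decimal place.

98.6%

Entropy H = −Σ p log₂ p ≈ 2.5230 bits.
Huffman merges: 4/125+51/1000→83/1000; 71/1000+83/1000→77/500; 77/500+169/1000→323/1000; 22/125+119/500→207/500; 263/1000+323/1000→293/500; 207/500+293/500→1. L = 64/25 ≈ 2.5600.
Efficiency = H/L = 2.5230/2.5600 = 98.6%.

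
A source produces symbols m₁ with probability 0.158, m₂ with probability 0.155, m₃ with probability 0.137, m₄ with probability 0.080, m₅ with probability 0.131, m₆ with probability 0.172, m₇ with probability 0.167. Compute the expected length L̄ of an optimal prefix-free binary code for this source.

2.828 bits/symbol

Repeatedly combine the two least-probable nodes; the expected code length is the sum of the merged weights.
merge 2/25 + 131/1000 → 211/1000
merge 137/1000 + 31/200 → 73/250
merge 79/500 + 167/1000 → 13/40
merge 43/250 + 211/1000 → 383/1000
merge 73/250 + 13/40 → 617/1000
merge 383/1000 + 617/1000 → 1
L = 211/1000 + 73/250 + 13/40 + 383/1000 + 617/1000 + 1 = 707/250 = 2.828 bits/symbol.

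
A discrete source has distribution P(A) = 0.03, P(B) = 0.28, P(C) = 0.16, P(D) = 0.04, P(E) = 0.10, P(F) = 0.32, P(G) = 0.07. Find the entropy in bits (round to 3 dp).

2.402 bits

H = −Σ pᵢ log₂ pᵢ.
−0.03·log₂(0.03) = 0.1518
−0.28·log₂(0.28) = 0.5142
−0.16·log₂(0.16) = 0.4230
−0.04·log₂(0.04) = 0.1858
−0.10·log₂(0.10) = 0.3322
−0.32·log₂(0.32) = 0.5260
−0.07·log₂(0.07) = 0.2686
Sum ≈ 2.4015 → 2.402 bits.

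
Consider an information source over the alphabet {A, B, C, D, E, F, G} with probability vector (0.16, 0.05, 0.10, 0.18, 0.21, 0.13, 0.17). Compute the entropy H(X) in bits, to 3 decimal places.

2.707 bits

H = −Σ pᵢ log₂ pᵢ.
−0.16·log₂(0.16) = 0.4230
−0.05·log₂(0.05) = 0.2161
−0.10·log₂(0.10) = 0.3322
−0.18·log₂(0.18) = 0.4453
−0.21·log₂(0.21) = 0.4728
−0.13·log₂(0.13) = 0.3826
−0.17·log₂(0.17) = 0.4346
Sum ≈ 2.7067 → 2.707 bits.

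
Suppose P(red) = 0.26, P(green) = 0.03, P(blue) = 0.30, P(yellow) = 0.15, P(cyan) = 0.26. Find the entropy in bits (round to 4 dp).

2.0940 bits

H = −Σ pᵢ log₂ pᵢ.
−0.26·log₂(0.26) = 0.5053
−0.03·log₂(0.03) = 0.1518
−0.30·log₂(0.30) = 0.5211
−0.15·log₂(0.15) = 0.4105
−0.26·log₂(0.26) = 0.5053
Sum ≈ 2.0940 → 2.0940 bits.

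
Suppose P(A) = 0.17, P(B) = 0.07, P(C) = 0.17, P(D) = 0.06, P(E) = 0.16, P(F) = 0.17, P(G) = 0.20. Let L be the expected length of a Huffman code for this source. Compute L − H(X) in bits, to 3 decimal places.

Entropy H = −Σ p log₂ p ≈ 2.7033 bits.
Huffman merges: 3/50+7/100→13/100; 13/100+4/25→29/100; 17/100+17/100→17/50; 17/100+1/5→37/100; 29/100+17/50→63/100; 37/100+63/100→1. L = 69/25 ≈ 2.7600.
L − H = 2.7600 − 2.7033 = 0.057 bits.

0.057 bits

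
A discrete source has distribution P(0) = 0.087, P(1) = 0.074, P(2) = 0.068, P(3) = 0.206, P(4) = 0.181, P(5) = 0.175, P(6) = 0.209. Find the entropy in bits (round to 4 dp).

2.6761 bits

H = −Σ pᵢ log₂ pᵢ.
−0.087·log₂(0.087) = 0.3065
−0.074·log₂(0.074) = 0.2780
−0.068·log₂(0.068) = 0.2637
−0.206·log₂(0.206) = 0.4695
−0.181·log₂(0.181) = 0.4463
−0.175·log₂(0.175) = 0.4401
−0.209·log₂(0.209) = 0.4720
Sum ≈ 2.6761 → 2.6761 bits.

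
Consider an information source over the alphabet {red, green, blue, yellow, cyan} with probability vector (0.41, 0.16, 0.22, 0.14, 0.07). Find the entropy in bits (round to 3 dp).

H = −Σ pᵢ log₂ pᵢ.
−0.41·log₂(0.41) = 0.5274
−0.16·log₂(0.16) = 0.4230
−0.22·log₂(0.22) = 0.4806
−0.14·log₂(0.14) = 0.3971
−0.07·log₂(0.07) = 0.2686
Sum ≈ 2.0966 → 2.097 bits.

2.097 bits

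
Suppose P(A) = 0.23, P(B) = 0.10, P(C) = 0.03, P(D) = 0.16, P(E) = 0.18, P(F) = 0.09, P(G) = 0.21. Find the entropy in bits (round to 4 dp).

2.6254 bits

H = −Σ pᵢ log₂ pᵢ.
−0.23·log₂(0.23) = 0.4877
−0.10·log₂(0.10) = 0.3322
−0.03·log₂(0.03) = 0.1518
−0.16·log₂(0.16) = 0.4230
−0.18·log₂(0.18) = 0.4453
−0.09·log₂(0.09) = 0.3127
−0.21·log₂(0.21) = 0.4728
Sum ≈ 2.6254 → 2.6254 bits.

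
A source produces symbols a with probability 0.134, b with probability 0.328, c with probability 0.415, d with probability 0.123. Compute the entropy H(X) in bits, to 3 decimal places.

H = −Σ pᵢ log₂ pᵢ.
−0.134·log₂(0.134) = 0.3886
−0.328·log₂(0.328) = 0.5275
−0.415·log₂(0.415) = 0.5266
−0.123·log₂(0.123) = 0.3719
Sum ≈ 1.8145 → 1.814 bits.

1.814 bits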